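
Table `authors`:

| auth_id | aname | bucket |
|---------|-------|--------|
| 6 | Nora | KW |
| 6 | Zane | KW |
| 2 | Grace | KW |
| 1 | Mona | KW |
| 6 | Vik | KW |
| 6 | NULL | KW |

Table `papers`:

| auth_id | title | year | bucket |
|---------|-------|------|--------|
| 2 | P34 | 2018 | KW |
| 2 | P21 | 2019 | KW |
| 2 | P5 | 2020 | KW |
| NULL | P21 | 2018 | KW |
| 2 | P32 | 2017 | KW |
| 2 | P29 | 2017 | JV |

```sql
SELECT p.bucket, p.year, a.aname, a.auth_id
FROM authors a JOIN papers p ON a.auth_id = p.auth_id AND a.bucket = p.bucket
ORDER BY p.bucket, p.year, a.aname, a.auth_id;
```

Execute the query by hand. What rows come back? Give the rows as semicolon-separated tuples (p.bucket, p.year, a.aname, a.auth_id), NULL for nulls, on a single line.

(KW, 2017, Grace, 2); (KW, 2018, Grace, 2); (KW, 2019, Grace, 2); (KW, 2020, Grace, 2)

INNER JOIN keeps only pairs where the ON condition holds.
Matching on a.auth_id = p.auth_id AND a.bucket = p.bucket. A NULL in a compared column never satisfies the condition.
Matched pairs: 4.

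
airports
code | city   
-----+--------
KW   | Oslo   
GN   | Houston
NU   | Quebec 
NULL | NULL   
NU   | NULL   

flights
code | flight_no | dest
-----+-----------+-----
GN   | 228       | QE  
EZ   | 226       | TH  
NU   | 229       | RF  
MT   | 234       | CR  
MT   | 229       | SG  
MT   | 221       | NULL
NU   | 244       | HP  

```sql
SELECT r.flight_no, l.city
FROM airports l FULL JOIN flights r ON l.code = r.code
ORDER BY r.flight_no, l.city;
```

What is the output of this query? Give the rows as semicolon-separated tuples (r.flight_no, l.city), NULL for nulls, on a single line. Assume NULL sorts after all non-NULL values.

FULL OUTER JOIN keeps every row from both sides; unmatched rows get NULL for the other side's columns.
Matching on l.code = r.code. A NULL in a compared column never satisfies the condition.
Matched pairs: 5; unmatched l rows kept: 2; unmatched r rows kept: 4.

(221, NULL); (226, NULL); (228, Houston); (229, Quebec); (229, NULL); (229, NULL); (234, NULL); (244, Quebec); (244, NULL); (NULL, Oslo); (NULL, NULL)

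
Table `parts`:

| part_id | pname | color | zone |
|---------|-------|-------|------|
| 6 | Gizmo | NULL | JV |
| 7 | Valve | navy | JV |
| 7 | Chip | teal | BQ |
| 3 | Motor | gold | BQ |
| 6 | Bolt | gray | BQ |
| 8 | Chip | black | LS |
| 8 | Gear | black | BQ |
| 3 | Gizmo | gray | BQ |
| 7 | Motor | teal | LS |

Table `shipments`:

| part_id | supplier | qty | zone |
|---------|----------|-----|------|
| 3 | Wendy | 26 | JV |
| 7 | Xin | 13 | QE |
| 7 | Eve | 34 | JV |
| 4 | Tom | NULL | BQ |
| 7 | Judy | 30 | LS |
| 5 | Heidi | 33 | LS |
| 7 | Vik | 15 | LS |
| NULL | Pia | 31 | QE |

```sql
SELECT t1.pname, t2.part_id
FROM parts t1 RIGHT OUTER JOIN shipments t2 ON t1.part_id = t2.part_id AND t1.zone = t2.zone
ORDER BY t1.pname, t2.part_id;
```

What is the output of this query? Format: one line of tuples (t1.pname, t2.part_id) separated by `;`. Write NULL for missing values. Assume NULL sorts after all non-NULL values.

(Motor, 7); (Motor, 7); (Valve, 7); (NULL, 3); (NULL, 4); (NULL, 5); (NULL, 7); (NULL, NULL)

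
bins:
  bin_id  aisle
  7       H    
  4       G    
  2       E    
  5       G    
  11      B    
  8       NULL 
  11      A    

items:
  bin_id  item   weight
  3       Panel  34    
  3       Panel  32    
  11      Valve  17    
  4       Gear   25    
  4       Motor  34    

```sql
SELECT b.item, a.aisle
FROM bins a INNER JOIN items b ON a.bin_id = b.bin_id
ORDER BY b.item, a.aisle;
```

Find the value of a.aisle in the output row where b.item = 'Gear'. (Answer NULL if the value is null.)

INNER JOIN keeps only pairs where the ON condition holds.
Matching on a.bin_id = b.bin_id.
- bin_id=7: no matching b row, dropped.
- bin_id=4: 2 matching b row(s), so 2 row(s) emitted.
- bin_id=2: no matching b row, dropped.
- bin_id=5: no matching b row, dropped.
- bin_id=11: 1 matching b row(s), so 1 row(s) emitted.
- bin_id=8: no matching b row, dropped.
- bin_id=11: 1 matching b row(s), so 1 row(s) emitted.

G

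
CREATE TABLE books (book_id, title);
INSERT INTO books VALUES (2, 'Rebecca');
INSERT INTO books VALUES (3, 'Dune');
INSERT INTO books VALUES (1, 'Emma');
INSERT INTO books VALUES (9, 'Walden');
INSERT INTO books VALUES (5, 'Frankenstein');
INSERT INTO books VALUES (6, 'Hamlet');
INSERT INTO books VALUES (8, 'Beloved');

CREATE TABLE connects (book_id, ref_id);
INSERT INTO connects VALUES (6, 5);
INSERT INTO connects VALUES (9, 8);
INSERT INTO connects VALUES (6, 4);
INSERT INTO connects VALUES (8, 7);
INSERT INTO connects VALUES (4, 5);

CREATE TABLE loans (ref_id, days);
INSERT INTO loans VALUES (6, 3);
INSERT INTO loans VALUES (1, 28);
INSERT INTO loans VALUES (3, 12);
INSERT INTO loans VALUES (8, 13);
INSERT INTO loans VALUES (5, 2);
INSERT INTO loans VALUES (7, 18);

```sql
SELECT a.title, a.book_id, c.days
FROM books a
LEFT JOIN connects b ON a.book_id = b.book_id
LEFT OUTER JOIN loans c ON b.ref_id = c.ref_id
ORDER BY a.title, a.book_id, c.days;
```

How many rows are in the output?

Evaluate left to right. First `books a LEFT JOIN connects b` on book_id: 8 row(s).
Then LEFT JOIN `loans c` on ref_id: each of those 8 rows is kept; rows whose b.ref_id has no match in c get NULL for c's columns.
Result: 8 row(s).

8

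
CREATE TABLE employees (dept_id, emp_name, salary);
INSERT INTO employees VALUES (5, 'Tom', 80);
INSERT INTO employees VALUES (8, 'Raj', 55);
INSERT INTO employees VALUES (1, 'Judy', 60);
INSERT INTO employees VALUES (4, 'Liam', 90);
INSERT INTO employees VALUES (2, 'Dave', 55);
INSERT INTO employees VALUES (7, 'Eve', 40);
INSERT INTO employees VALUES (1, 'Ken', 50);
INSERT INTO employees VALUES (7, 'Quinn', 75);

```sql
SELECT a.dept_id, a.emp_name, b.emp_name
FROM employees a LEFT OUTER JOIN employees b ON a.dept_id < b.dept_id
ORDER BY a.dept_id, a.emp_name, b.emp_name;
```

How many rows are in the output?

LEFT JOIN keeps every row from `employees a`; unmatched rows get NULL for `employees b`'s columns.
Matching on a.dept_id < b.dept_id.
- dept_id=5: 3 matching b row(s), so 3 row(s) emitted.
- dept_id=8: no b row matches, row kept with b columns NULL.
- dept_id=1: 6 matching b row(s), so 6 row(s) emitted.
- dept_id=4: 4 matching b row(s), so 4 row(s) emitted.
- dept_id=2: 5 matching b row(s), so 5 row(s) emitted.
- dept_id=7: 1 matching b row(s), so 1 row(s) emitted.
- dept_id=1: 6 matching b row(s), so 6 row(s) emitted.
- dept_id=7: 1 matching b row(s), so 1 row(s) emitted.
Total: 26 matched + 1 padded = 27 rows.

27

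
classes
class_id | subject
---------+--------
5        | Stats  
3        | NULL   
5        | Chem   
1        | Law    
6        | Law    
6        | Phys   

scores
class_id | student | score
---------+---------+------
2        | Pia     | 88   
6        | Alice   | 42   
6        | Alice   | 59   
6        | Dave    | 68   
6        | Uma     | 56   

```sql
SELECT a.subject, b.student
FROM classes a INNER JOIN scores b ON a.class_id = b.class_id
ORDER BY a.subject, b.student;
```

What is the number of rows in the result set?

INNER JOIN keeps only pairs where the ON condition holds.
Matching on a.class_id = b.class_id.
Matched pairs: 8.
Total: 8 rows.

8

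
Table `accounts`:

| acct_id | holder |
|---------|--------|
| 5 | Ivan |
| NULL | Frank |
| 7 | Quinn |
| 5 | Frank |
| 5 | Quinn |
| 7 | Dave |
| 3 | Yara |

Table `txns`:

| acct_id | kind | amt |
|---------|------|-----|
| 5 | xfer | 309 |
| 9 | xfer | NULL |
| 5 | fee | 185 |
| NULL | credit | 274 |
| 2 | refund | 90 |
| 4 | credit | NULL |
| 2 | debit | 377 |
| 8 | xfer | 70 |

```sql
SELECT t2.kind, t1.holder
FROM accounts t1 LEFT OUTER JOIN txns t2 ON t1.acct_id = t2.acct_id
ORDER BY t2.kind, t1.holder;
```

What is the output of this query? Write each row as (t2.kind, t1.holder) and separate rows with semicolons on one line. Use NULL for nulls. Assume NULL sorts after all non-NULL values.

LEFT JOIN keeps every row from `accounts`; unmatched rows get NULL for `txns`'s columns.
Matching on t1.acct_id = t2.acct_id. A NULL in a compared column never satisfies the condition.
Matched pairs: 6; unmatched t1 rows kept: 4.

(fee, Frank); (fee, Ivan); (fee, Quinn); (xfer, Frank); (xfer, Ivan); (xfer, Quinn); (NULL, Dave); (NULL, Frank); (NULL, Quinn); (NULL, Yara)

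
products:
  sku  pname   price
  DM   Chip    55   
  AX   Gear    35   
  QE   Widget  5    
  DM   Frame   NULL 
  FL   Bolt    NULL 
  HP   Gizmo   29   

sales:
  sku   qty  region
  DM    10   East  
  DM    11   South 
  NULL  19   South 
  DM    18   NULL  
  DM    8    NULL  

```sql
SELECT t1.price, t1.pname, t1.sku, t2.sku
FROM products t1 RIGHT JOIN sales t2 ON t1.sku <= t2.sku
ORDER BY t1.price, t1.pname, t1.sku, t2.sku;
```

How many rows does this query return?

13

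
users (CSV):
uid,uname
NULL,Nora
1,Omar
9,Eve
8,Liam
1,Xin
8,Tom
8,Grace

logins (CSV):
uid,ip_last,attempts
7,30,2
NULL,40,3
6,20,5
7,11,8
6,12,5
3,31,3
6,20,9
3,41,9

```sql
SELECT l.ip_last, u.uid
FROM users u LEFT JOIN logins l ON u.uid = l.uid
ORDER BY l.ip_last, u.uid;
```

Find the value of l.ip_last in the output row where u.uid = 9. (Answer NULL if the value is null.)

NULL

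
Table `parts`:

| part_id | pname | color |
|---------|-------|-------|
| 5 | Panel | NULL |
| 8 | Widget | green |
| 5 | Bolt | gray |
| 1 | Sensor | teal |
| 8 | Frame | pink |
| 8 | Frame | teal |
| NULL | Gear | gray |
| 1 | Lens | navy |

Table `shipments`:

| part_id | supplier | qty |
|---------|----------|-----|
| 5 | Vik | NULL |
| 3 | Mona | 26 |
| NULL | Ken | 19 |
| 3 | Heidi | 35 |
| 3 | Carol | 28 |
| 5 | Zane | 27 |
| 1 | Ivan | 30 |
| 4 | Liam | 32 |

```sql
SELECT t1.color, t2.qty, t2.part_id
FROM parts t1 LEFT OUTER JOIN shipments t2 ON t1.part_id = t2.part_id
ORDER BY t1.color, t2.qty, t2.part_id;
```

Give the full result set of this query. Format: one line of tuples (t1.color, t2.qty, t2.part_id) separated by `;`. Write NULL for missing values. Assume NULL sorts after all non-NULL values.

(gray, 27, 5); (gray, NULL, 5); (gray, NULL, NULL); (green, NULL, NULL); (navy, 30, 1); (pink, NULL, NULL); (teal, 30, 1); (teal, NULL, NULL); (NULL, 27, 5); (NULL, NULL, 5)

LEFT JOIN keeps every row from `parts`; unmatched rows get NULL for `shipments`'s columns.
Matching on t1.part_id = t2.part_id. A NULL in a compared column never satisfies the condition.
- t1 (part_id=5) pairs with 2 row(s) of t2.
- t1 (part_id=8) has no partner → padded with NULL.
- t1 (part_id=5) pairs with 2 row(s) of t2.
- t1 (part_id=1) pairs with 1 row(s) of t2.
- t1 (part_id=8) has no partner → padded with NULL.
- t1 (part_id=8) has no partner → padded with NULL.
- t1 (part_id=NULL) has no partner → padded with NULL.
- t1 (part_id=1) pairs with 1 row(s) of t2.
After projecting and ordering:
t1.color | t2.qty | t2.part_id
gray | 27 | 5
gray | NULL | 5
gray | NULL | NULL
green | NULL | NULL
navy | 30 | 1
pink | NULL | NULL
teal | 30 | 1
teal | NULL | NULL
NULL | 27 | 5
NULL | NULL | 5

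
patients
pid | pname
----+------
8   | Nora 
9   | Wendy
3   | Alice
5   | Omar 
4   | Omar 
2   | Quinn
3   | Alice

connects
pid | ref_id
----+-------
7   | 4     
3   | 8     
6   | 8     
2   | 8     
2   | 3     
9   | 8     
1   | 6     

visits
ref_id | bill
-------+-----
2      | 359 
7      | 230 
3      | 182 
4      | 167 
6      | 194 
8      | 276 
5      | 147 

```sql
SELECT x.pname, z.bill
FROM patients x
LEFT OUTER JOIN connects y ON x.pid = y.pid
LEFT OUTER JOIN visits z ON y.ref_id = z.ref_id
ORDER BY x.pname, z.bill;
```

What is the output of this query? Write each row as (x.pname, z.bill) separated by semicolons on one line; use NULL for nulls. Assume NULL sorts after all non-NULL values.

Step 1 — x LEFT JOIN y on pid → 8 row(s).
Then LEFT JOIN `visits z` on ref_id: each of those 8 rows is kept; rows whose y.ref_id has no match in z get NULL for z's columns.

(Alice, 276); (Alice, 276); (Nora, NULL); (Omar, NULL); (Omar, NULL); (Quinn, 182); (Quinn, 276); (Wendy, 276)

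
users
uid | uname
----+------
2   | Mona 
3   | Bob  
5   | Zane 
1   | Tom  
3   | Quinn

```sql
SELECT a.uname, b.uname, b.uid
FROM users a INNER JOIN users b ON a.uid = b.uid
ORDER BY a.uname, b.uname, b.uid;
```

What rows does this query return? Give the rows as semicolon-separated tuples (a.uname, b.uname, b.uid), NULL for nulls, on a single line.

(Bob, Bob, 3); (Bob, Quinn, 3); (Mona, Mona, 2); (Quinn, Bob, 3); (Quinn, Quinn, 3); (Tom, Tom, 1); (Zane, Zane, 5)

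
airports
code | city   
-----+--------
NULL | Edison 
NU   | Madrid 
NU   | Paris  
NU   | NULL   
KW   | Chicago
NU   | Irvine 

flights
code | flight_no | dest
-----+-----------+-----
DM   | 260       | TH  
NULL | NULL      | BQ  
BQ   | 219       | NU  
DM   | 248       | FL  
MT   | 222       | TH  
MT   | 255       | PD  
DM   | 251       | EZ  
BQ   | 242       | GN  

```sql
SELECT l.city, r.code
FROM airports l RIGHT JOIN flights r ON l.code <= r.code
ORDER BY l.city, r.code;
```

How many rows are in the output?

RIGHT JOIN keeps every row from `flights`; unmatched rows get NULL for `airports`'s columns.
Matching on l.code <= r.code. A NULL in a compared column never satisfies the condition.
- l row (code=NULL): no match.
- l row (code=NU): no match.
- l row (code=NU): no match.
- l row (code=NU): no match.
- l row (code=KW): matches 2 r row(s) → 2 output row(s).
- l row (code=NU): no match.
- 6 r row(s) had no l match → kept, l columns NULL.
Total: 2 matched + 6 padded = 8 rows.

8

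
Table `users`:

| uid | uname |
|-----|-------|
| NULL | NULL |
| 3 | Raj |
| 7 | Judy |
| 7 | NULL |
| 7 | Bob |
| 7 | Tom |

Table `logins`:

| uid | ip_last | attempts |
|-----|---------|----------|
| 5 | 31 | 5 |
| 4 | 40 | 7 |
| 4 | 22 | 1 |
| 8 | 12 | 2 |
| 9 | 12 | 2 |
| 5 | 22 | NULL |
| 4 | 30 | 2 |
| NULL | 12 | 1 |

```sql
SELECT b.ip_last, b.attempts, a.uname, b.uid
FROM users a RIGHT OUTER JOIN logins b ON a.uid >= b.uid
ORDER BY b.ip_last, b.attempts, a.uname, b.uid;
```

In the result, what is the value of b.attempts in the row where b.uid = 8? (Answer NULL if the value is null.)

RIGHT JOIN keeps every row from `logins`; unmatched rows get NULL for `users`'s columns.
Matching on a.uid >= b.uid. A NULL in a compared column never satisfies the condition.
- a[0] uid=NULL → no match.
- a[1] uid=3 → no match.
- a[2] uid=7 → 5 match(es) in b → 5 row(s).
- a[3] uid=7 → 5 match(es) in b → 5 row(s).
- a[4] uid=7 → 5 match(es) in b → 5 row(s).
- a[5] uid=7 → 5 match(es) in b → 5 row(s).
- 3 row(s) from b found no a partner → padded with NULL.

2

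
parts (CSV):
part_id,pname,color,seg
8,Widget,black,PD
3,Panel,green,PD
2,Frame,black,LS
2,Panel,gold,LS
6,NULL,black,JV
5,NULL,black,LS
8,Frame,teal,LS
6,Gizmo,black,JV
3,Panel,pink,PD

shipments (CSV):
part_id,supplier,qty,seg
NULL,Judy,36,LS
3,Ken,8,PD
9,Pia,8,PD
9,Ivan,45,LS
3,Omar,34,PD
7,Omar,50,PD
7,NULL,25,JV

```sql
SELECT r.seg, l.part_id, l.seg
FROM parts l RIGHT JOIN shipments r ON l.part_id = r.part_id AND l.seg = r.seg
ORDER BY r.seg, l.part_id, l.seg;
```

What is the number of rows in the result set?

9

RIGHT JOIN keeps every row from `shipments`; unmatched rows get NULL for `parts`'s columns.
Matching on l.part_id = r.part_id AND l.seg = r.seg. A NULL in a compared column never satisfies the condition.
Matched pairs: 4; unmatched r rows kept: 5.
Total: 4 matched + 5 padded = 9 rows.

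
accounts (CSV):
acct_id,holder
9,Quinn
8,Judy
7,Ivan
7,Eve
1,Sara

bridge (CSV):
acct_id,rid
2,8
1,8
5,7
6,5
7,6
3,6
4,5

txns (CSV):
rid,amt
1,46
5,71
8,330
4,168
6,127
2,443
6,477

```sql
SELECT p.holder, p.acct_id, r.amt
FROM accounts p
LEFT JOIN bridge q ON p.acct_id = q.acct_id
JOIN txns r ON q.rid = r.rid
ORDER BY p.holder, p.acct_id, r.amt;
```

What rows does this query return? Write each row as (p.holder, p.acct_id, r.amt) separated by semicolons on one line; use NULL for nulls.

Joins associate left-to-right: accounts LEFT JOIN bridge on acct_id gives 5 intermediate row(s).
Then INNER JOIN `txns r` on rid: keep only rows whose q.rid appears in r.

(Eve, 7, 127); (Eve, 7, 477); (Ivan, 7, 127); (Ivan, 7, 477); (Sara, 1, 330)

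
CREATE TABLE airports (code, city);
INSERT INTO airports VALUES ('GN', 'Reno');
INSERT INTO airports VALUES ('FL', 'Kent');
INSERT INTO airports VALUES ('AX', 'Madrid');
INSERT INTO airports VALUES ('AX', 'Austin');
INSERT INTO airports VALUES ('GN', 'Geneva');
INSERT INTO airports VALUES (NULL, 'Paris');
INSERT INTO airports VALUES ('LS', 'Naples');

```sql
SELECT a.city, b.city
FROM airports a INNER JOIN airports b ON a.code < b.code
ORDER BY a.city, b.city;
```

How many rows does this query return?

13

INNER JOIN keeps only pairs where the ON condition holds.
Matching on a.code < b.code. A NULL in a compared column never satisfies the condition.
- a[0] code=GN → 1 match(es) in b → 1 row(s).
- a[1] code=FL → 3 match(es) in b → 3 row(s).
- a[2] code=AX → 4 match(es) in b → 4 row(s).
- a[3] code=AX → 4 match(es) in b → 4 row(s).
- a[4] code=GN → 1 match(es) in b → 1 row(s).
- a[5] code=NULL → no match; dropped.
- a[6] code=LS → no match; dropped.
Total: 13 rows.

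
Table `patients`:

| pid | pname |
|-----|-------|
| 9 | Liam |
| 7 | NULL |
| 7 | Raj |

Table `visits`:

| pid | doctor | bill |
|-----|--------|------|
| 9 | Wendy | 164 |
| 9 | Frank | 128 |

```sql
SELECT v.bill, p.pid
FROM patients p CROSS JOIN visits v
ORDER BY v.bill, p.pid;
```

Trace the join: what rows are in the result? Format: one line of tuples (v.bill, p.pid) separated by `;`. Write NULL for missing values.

(128, 7); (128, 7); (128, 9); (164, 7); (164, 7); (164, 9)

CROSS JOIN pairs every row of `patients` with every row of `visits`: 3 × 2 = 6 rows.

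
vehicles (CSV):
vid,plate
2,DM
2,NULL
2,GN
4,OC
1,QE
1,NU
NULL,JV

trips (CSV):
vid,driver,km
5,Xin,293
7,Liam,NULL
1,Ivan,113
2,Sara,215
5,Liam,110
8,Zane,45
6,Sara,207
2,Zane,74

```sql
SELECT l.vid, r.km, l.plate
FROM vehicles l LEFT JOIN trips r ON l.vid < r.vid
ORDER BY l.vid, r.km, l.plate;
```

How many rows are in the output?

LEFT JOIN keeps every row from `vehicles`; unmatched rows get NULL for `trips`'s columns.
Matching on l.vid < r.vid. A NULL in a compared column never satisfies the condition.
- l row (vid=2): matches 5 r row(s) → 5 output row(s).
- l row (vid=2): matches 5 r row(s) → 5 output row(s).
- l row (vid=2): matches 5 r row(s) → 5 output row(s).
- l row (vid=4): matches 5 r row(s) → 5 output row(s).
- l row (vid=1): matches 7 r row(s) → 7 output row(s).
- l row (vid=1): matches 7 r row(s) → 7 output row(s).
- l row (vid=NULL): no match → kept, r columns NULL.
Total: 34 matched + 1 padded = 35 rows.

35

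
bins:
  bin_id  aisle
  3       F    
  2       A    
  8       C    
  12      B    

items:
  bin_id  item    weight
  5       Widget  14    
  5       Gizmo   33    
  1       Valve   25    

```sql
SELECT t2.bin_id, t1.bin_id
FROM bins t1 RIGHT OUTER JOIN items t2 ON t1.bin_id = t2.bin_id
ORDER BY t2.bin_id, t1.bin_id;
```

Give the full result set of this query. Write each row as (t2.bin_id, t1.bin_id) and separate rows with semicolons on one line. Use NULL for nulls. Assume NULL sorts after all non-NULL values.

(1, NULL); (5, NULL); (5, NULL)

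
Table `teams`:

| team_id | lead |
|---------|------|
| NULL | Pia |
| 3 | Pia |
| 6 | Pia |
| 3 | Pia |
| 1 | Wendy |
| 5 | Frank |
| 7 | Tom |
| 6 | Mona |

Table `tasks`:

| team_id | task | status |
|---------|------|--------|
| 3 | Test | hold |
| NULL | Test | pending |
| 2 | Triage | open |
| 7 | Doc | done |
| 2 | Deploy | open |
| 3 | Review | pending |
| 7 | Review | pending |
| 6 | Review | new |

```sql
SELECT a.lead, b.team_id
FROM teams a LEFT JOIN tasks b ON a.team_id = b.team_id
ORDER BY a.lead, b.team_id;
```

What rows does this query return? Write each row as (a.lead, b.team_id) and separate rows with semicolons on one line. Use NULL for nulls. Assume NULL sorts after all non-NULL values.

LEFT JOIN keeps every row from `teams`; unmatched rows get NULL for `tasks`'s columns.
Matching on a.team_id = b.team_id. A NULL in a compared column never satisfies the condition.
- a[0] team_id=NULL → no match; kept with NULLs on the b side.
- a[1] team_id=3 → 2 match(es) in b → 2 row(s).
- a[2] team_id=6 → 1 match(es) in b → 1 row(s).
- a[3] team_id=3 → 2 match(es) in b → 2 row(s).
- a[4] team_id=1 → no match; kept with NULLs on the b side.
- a[5] team_id=5 → no match; kept with NULLs on the b side.
- a[6] team_id=7 → 2 match(es) in b → 2 row(s).
- a[7] team_id=6 → 1 match(es) in b → 1 row(s).

(Frank, NULL); (Mona, 6); (Pia, 3); (Pia, 3); (Pia, 3); (Pia, 3); (Pia, 6); (Pia, NULL); (Tom, 7); (Tom, 7); (Wendy, NULL)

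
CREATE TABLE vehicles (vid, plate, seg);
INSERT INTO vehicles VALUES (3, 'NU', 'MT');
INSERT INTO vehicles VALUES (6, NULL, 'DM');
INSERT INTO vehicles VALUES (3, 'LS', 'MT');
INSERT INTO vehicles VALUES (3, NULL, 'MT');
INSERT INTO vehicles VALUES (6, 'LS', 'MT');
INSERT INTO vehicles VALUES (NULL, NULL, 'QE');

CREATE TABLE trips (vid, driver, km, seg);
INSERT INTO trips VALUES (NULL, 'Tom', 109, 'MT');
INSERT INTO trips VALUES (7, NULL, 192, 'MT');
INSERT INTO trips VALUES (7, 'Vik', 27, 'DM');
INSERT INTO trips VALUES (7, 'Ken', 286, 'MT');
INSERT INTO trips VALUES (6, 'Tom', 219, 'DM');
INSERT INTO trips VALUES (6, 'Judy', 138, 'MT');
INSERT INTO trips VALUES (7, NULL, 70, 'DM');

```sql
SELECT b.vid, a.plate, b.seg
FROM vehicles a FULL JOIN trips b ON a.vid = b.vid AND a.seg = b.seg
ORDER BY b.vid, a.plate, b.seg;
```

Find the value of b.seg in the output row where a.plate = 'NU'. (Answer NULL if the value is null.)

NULL

FULL OUTER JOIN keeps every row from both sides; unmatched rows get NULL for the other side's columns.
Matching on a.vid = b.vid AND a.seg = b.seg. A NULL in a compared column never satisfies the condition.
- a row (vid=3, seg=MT): no match → kept, b columns NULL.
- a row (vid=6, seg=DM): matches 1 b row(s) → 1 output row(s).
- a row (vid=3, seg=MT): no match → kept, b columns NULL.
- a row (vid=3, seg=MT): no match → kept, b columns NULL.
- a row (vid=6, seg=MT): matches 1 b row(s) → 1 output row(s).
- a row (vid=NULL, seg=QE): no match → kept, b columns NULL.
- 5 row(s) from b found no a partner → padded with NULL.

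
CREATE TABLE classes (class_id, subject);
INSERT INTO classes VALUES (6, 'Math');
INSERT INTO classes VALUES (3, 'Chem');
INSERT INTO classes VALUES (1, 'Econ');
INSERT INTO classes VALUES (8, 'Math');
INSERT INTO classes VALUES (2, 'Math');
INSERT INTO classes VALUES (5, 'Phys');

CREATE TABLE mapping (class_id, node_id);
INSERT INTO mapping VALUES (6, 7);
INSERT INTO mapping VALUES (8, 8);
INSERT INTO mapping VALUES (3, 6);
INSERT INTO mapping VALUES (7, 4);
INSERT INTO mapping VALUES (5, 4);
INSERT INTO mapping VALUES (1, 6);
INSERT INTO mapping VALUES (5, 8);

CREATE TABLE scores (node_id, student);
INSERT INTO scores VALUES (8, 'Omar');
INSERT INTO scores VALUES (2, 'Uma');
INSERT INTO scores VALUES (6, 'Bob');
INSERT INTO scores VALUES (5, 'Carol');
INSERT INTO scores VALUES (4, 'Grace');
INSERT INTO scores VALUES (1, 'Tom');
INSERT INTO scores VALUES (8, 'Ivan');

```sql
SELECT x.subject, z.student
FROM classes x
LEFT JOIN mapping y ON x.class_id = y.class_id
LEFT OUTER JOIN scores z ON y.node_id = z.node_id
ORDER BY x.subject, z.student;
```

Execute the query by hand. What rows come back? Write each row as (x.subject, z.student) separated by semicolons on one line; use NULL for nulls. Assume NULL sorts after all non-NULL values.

(Chem, Bob); (Econ, Bob); (Math, Ivan); (Math, Omar); (Math, NULL); (Math, NULL); (Phys, Grace); (Phys, Ivan); (Phys, Omar)

Joins associate left-to-right: classes LEFT JOIN mapping on class_id gives 7 intermediate row(s).
Then LEFT JOIN `scores z` on node_id: each of those 7 rows is kept; rows whose y.node_id has no match in z get NULL for z's columns.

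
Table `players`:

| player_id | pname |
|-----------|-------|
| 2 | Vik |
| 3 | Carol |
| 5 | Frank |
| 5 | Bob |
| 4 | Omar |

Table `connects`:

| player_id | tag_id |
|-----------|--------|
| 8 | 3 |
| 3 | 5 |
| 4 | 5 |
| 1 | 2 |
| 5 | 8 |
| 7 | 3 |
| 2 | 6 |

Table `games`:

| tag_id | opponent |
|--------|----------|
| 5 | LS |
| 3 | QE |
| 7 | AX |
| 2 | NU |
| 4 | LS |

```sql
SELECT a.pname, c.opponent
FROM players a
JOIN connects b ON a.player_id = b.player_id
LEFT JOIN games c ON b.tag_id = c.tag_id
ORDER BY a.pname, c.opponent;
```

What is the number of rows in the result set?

Evaluate left to right. First `players a INNER JOIN connects b` on player_id: 5 row(s).
Then LEFT JOIN `games c` on tag_id: each of those 5 rows is kept; rows whose b.tag_id has no match in c get NULL for c's columns.
Result: 5 row(s).

5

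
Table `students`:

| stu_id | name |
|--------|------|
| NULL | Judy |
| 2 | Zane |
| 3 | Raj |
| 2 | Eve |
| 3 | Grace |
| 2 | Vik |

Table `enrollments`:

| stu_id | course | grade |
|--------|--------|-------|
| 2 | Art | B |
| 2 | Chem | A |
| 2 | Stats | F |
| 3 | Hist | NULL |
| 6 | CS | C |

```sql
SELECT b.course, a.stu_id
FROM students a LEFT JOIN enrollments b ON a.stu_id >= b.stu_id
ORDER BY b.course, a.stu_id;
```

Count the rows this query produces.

LEFT JOIN keeps every row from `students`; unmatched rows get NULL for `enrollments`'s columns.
Matching on a.stu_id >= b.stu_id. A NULL in a compared column never satisfies the condition.
- stu_id=NULL: no b row matches, row kept with b columns NULL.
- stu_id=2: 3 matching b row(s), so 3 row(s) emitted.
- stu_id=3: 4 matching b row(s), so 4 row(s) emitted.
- stu_id=2: 3 matching b row(s), so 3 row(s) emitted.
- stu_id=3: 4 matching b row(s), so 4 row(s) emitted.
- stu_id=2: 3 matching b row(s), so 3 row(s) emitted.
Total: 17 matched + 1 padded = 18 rows.

18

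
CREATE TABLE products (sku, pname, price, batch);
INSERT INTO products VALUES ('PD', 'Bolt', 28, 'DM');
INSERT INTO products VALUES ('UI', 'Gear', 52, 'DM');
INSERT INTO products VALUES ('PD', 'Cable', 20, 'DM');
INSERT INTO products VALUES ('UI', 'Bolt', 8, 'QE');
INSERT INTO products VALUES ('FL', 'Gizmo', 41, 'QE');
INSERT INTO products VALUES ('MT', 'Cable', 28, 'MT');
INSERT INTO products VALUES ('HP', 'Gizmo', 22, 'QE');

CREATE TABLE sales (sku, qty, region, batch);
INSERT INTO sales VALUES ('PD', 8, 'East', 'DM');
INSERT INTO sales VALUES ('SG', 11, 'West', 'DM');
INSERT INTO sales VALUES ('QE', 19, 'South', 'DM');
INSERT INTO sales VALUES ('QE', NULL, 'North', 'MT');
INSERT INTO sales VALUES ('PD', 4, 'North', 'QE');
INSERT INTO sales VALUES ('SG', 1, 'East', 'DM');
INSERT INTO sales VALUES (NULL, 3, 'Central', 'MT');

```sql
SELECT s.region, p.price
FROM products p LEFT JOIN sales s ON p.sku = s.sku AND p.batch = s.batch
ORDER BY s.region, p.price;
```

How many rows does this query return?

7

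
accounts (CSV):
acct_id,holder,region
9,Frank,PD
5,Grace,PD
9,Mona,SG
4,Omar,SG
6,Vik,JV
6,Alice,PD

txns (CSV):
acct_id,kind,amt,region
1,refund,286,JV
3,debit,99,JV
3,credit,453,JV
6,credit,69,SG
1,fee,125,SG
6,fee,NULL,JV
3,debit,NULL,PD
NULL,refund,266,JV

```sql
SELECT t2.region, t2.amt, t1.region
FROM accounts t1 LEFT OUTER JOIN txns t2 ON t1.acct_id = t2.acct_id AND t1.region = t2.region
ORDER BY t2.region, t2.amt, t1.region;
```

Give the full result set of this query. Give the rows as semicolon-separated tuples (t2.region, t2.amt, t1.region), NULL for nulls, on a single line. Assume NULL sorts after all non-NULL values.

LEFT JOIN keeps every row from `accounts`; unmatched rows get NULL for `txns`'s columns.
Matching on t1.acct_id = t2.acct_id AND t1.region = t2.region. A NULL in a compared column never satisfies the condition.
Matched pairs: 1; unmatched t1 rows kept: 5.

(JV, NULL, JV); (NULL, NULL, PD); (NULL, NULL, PD); (NULL, NULL, PD); (NULL, NULL, SG); (NULL, NULL, SG)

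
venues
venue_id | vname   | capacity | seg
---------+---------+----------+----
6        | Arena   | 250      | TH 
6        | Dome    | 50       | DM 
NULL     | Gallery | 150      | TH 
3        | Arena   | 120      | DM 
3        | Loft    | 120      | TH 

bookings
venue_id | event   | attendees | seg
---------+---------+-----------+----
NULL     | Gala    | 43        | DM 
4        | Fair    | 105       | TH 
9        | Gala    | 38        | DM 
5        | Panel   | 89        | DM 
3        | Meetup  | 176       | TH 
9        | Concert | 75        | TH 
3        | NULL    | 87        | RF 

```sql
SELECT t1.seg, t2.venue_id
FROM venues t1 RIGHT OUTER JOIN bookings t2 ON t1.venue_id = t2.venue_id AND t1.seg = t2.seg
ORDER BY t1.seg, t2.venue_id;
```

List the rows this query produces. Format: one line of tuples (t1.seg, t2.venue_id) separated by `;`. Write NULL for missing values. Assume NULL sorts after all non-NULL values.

(TH, 3); (NULL, 3); (NULL, 4); (NULL, 5); (NULL, 9); (NULL, 9); (NULL, NULL)

RIGHT JOIN keeps every row from `bookings`; unmatched rows get NULL for `venues`'s columns.
Matching on t1.venue_id = t2.venue_id AND t1.seg = t2.seg. A NULL in a compared column never satisfies the condition.
- t1[0] venue_id=6, seg=TH → no match.
- t1[1] venue_id=6, seg=DM → no match.
- t1[2] venue_id=NULL, seg=TH → no match.
- t1[3] venue_id=3, seg=DM → no match.
- t1[4] venue_id=3, seg=TH → 1 match(es) in t2 → 1 row(s).
- 6 row(s) from t2 found no t1 partner → padded with NULL.
After projecting and ordering:
t1.seg | t2.venue_id
TH | 3
NULL | 3
NULL | 4
NULL | 5
NULL | 9
NULL | 9
NULL | NULL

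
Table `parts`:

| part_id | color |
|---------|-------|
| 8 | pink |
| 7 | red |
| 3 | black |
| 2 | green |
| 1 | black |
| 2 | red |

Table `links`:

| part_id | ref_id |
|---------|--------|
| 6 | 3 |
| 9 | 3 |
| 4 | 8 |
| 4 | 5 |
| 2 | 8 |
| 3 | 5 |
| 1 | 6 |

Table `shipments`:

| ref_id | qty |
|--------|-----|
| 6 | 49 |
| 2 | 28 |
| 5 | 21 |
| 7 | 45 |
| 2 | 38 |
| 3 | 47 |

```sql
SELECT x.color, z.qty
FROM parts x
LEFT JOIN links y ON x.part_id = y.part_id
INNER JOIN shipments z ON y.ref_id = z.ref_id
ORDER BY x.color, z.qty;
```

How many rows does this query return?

2

Joins associate left-to-right: parts LEFT JOIN links on part_id gives 6 intermediate row(s).
Then INNER JOIN `shipments z` on ref_id: keep only rows whose y.ref_id appears in z.
Result: 2 row(s).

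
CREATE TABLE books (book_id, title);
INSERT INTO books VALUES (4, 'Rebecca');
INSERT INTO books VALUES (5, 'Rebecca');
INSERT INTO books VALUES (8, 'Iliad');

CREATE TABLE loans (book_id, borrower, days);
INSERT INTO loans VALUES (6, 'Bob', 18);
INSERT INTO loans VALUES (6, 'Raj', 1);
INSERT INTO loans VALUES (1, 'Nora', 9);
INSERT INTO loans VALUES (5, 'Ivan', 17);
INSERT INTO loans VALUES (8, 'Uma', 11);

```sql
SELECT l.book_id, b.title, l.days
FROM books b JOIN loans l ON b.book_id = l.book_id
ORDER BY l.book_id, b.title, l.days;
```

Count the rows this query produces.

INNER JOIN keeps only pairs where the ON condition holds.
Matching on b.book_id = l.book_id.
- book_id=4: no matching l row, dropped.
- book_id=5: 1 matching l row(s), so 1 row(s) emitted.
- book_id=8: 1 matching l row(s), so 1 row(s) emitted.
Total: 2 rows.

2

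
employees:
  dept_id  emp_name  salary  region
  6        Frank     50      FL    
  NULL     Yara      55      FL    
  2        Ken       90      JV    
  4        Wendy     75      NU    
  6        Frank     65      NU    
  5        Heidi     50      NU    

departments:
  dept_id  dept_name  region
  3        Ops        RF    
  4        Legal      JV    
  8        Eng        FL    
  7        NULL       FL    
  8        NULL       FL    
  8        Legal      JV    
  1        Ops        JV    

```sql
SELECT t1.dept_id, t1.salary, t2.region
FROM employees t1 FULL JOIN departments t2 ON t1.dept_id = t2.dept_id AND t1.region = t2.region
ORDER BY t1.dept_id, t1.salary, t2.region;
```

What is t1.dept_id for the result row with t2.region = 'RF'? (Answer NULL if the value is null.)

FULL OUTER JOIN keeps every row from both sides; unmatched rows get NULL for the other side's columns.
Matching on t1.dept_id = t2.dept_id AND t1.region = t2.region. A NULL in a compared column never satisfies the condition.
- t1[0] dept_id=6, region=FL → no match; kept with NULLs on the t2 side.
- t1[1] dept_id=NULL, region=FL → no match; kept with NULLs on the t2 side.
- t1[2] dept_id=2, region=JV → no match; kept with NULLs on the t2 side.
- t1[3] dept_id=4, region=NU → no match; kept with NULLs on the t2 side.
- t1[4] dept_id=6, region=NU → no match; kept with NULLs on the t2 side.
- t1[5] dept_id=5, region=NU → no match; kept with NULLs on the t2 side.
- 7 row(s) from t2 found no t1 partner → padded with NULL.

NULL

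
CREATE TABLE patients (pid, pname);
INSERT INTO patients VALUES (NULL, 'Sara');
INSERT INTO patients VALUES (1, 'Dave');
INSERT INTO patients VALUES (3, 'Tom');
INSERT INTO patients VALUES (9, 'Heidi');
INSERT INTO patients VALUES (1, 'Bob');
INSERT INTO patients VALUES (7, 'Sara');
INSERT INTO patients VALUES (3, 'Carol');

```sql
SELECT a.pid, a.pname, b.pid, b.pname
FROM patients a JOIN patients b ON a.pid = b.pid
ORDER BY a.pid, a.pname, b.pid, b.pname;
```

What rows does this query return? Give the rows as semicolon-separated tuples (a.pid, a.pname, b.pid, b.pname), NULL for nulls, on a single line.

(1, Bob, 1, Bob); (1, Bob, 1, Dave); (1, Dave, 1, Bob); (1, Dave, 1, Dave); (3, Carol, 3, Carol); (3, Carol, 3, Tom); (3, Tom, 3, Carol); (3, Tom, 3, Tom); (7, Sara, 7, Sara); (9, Heidi, 9, Heidi)

INNER JOIN keeps only pairs where the ON condition holds.
Matching on a.pid = b.pid. A NULL in a compared column never satisfies the condition.
Matched pairs: 10.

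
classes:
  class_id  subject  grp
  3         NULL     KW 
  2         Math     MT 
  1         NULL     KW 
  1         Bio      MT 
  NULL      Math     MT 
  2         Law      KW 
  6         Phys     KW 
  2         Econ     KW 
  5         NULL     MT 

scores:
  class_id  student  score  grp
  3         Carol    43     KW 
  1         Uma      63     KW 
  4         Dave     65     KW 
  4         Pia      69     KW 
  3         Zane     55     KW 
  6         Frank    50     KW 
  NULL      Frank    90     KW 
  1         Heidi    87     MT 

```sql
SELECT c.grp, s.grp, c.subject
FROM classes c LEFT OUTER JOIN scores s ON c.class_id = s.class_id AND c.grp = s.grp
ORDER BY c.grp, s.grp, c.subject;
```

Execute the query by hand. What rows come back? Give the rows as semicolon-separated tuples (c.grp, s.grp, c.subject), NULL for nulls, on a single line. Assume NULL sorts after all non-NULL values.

LEFT JOIN keeps every row from `classes`; unmatched rows get NULL for `scores`'s columns.
Matching on c.class_id = s.class_id AND c.grp = s.grp. A NULL in a compared column never satisfies the condition.
- c row (class_id=3, grp=KW): matches 2 s row(s) → 2 output row(s).
- c row (class_id=2, grp=MT): no match → kept, s columns NULL.
- c row (class_id=1, grp=KW): matches 1 s row(s) → 1 output row(s).
- c row (class_id=1, grp=MT): matches 1 s row(s) → 1 output row(s).
- c row (class_id=NULL, grp=MT): no match → kept, s columns NULL.
- c row (class_id=2, grp=KW): no match → kept, s columns NULL.
- c row (class_id=6, grp=KW): matches 1 s row(s) → 1 output row(s).
- c row (class_id=2, grp=KW): no match → kept, s columns NULL.
- c row (class_id=5, grp=MT): no match → kept, s columns NULL.
After projecting and ordering:
c.grp | s.grp | c.subject
KW | KW | Phys
KW | KW | NULL
KW | KW | NULL
KW | KW | NULL
KW | NULL | Econ
KW | NULL | Law
MT | MT | Bio
MT | NULL | Math
MT | NULL | Math
MT | NULL | NULL

(KW, KW, Phys); (KW, KW, NULL); (KW, KW, NULL); (KW, KW, NULL); (KW, NULL, Econ); (KW, NULL, Law); (MT, MT, Bio); (MT, NULL, Math); (MT, NULL, Math); (MT, NULL, NULL)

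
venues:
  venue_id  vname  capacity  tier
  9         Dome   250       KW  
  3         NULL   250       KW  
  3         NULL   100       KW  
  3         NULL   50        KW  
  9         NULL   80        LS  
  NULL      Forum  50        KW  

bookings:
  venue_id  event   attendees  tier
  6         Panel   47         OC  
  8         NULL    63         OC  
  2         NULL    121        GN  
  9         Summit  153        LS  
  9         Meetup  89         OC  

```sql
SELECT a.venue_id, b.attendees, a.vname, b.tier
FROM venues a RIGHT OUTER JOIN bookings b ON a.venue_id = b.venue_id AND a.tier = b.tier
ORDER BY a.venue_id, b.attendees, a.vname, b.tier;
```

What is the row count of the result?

RIGHT JOIN keeps every row from `bookings`; unmatched rows get NULL for `venues`'s columns.
Matching on a.venue_id = b.venue_id AND a.tier = b.tier. A NULL in a compared column never satisfies the condition.
Matched pairs: 1; unmatched b rows kept: 4.
Total: 1 matched + 4 padded = 5 rows.

5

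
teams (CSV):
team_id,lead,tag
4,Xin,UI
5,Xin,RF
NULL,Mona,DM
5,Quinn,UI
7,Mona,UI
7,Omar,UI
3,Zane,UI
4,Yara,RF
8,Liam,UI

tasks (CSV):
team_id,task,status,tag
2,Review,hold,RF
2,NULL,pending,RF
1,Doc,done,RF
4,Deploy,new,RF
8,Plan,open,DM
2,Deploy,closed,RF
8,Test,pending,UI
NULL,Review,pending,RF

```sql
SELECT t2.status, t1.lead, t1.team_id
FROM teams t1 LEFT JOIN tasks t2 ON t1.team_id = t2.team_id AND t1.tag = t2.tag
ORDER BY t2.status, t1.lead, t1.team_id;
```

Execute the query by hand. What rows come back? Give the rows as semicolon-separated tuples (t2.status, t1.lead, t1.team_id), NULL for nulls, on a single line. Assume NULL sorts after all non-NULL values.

LEFT JOIN keeps every row from `teams`; unmatched rows get NULL for `tasks`'s columns.
Matching on t1.team_id = t2.team_id AND t1.tag = t2.tag. A NULL in a compared column never satisfies the condition.
- t1 row (team_id=4, tag=UI): no match → kept, t2 columns NULL.
- t1 row (team_id=5, tag=RF): no match → kept, t2 columns NULL.
- t1 row (team_id=NULL, tag=DM): no match → kept, t2 columns NULL.
- t1 row (team_id=5, tag=UI): no match → kept, t2 columns NULL.
- t1 row (team_id=7, tag=UI): no match → kept, t2 columns NULL.
- t1 row (team_id=7, tag=UI): no match → kept, t2 columns NULL.
- t1 row (team_id=3, tag=UI): no match → kept, t2 columns NULL.
- t1 row (team_id=4, tag=RF): matches 1 t2 row(s) → 1 output row(s).
- t1 row (team_id=8, tag=UI): matches 1 t2 row(s) → 1 output row(s).
After projecting and ordering:
t2.status | t1.lead | t1.team_id
new | Yara | 4
pending | Liam | 8
NULL | Mona | 7
NULL | Mona | NULL
NULL | Omar | 7
NULL | Quinn | 5
NULL | Xin | 4
NULL | Xin | 5
NULL | Zane | 3

(new, Yara, 4); (pending, Liam, 8); (NULL, Mona, 7); (NULL, Mona, NULL); (NULL, Omar, 7); (NULL, Quinn, 5); (NULL, Xin, 4); (NULL, Xin, 5); (NULL, Zane, 3)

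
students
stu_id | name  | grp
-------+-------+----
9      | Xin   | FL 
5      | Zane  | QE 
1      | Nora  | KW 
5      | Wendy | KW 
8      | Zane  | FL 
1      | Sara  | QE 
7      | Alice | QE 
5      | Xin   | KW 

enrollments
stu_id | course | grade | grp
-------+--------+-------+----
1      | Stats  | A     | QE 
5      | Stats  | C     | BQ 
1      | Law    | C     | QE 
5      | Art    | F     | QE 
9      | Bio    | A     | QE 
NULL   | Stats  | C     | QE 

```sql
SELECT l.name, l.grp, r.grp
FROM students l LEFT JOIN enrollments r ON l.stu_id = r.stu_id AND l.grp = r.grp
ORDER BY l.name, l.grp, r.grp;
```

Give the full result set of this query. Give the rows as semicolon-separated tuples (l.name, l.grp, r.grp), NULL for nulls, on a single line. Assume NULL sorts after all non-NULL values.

(Alice, QE, NULL); (Nora, KW, NULL); (Sara, QE, QE); (Sara, QE, QE); (Wendy, KW, NULL); (Xin, FL, NULL); (Xin, KW, NULL); (Zane, FL, NULL); (Zane, QE, QE)

LEFT JOIN keeps every row from `students`; unmatched rows get NULL for `enrollments`'s columns.
Matching on l.stu_id = r.stu_id AND l.grp = r.grp. A NULL in a compared column never satisfies the condition.
- l[0] stu_id=9, grp=FL → no match; kept with NULLs on the r side.
- l[1] stu_id=5, grp=QE → 1 match(es) in r → 1 row(s).
- l[2] stu_id=1, grp=KW → no match; kept with NULLs on the r side.
- l[3] stu_id=5, grp=KW → no match; kept with NULLs on the r side.
- l[4] stu_id=8, grp=FL → no match; kept with NULLs on the r side.
- l[5] stu_id=1, grp=QE → 2 match(es) in r → 2 row(s).
- l[6] stu_id=7, grp=QE → no match; kept with NULLs on the r side.
- l[7] stu_id=5, grp=KW → no match; kept with NULLs on the r side.
After projecting and ordering:
l.name | l.grp | r.grp
Alice | QE | NULL
Nora | KW | NULL
Sara | QE | QE
Sara | QE | QE
Wendy | KW | NULL
Xin | FL | NULL
Xin | KW | NULL
Zane | FL | NULL
Zane | QE | QE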